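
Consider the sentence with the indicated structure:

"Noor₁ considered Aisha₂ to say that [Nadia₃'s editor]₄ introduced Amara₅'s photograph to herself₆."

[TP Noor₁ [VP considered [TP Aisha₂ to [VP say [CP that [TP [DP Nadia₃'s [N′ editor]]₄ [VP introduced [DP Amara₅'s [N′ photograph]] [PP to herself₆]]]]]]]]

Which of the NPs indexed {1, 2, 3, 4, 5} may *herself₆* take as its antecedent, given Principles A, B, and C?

{4}

*herself* is an anaphor, so Principle A applies: it must be bound in its binding domain.
Binding domain of *herself₆*: the embedded TP, whose subject is [Nadia₃'s editor]₄.
*Noor₁* c-commands the anaphor but is outside its binding domain → cannot satisfy Principle A.
*Aisha₂* c-commands the anaphor but is outside its binding domain → cannot satisfy Principle A.
*Nadia₃* does not c-command the anaphor → cannot bind it.
*[Nadia₃'s editor]₄* c-commands the anaphor within its binding domain → licit binder.
*Amara₅* does not c-command the anaphor → cannot bind it.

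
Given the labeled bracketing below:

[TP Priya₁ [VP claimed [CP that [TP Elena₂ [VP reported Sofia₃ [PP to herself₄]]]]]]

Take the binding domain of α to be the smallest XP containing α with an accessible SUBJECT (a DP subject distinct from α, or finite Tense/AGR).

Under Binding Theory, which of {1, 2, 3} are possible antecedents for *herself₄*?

*herself* is an anaphor, so Principle A applies: it must be bound in its binding domain.
Binding domain of *herself₄*: the embedded TP, whose subject is Elena₂.
*Priya₁* c-commands the anaphor but is outside its binding domain → cannot satisfy Principle A.
*Elena₂* c-commands the anaphor within its binding domain → licit binder.
*Sofia₃* c-commands the anaphor within its binding domain → licit binder.

{2, 3}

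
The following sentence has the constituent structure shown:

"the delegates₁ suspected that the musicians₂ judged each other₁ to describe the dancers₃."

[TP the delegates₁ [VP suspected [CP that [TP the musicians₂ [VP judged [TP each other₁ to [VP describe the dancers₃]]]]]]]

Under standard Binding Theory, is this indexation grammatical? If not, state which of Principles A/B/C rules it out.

The two coindexed NPs are *the delegates₁* and *each other₁*.
*each other₁* is an anaphor. Principle A requires it to be bound within its binding domain — the embedded TP, whose subject is the musicians₂.
Within that domain it is c-commanded by *the musicians₂*, which does not share its index.
*the delegates₁* does c-command the anaphor, but from outside its binding domain.
The anaphor is unbound in its domain → Principle A violation.

Principle A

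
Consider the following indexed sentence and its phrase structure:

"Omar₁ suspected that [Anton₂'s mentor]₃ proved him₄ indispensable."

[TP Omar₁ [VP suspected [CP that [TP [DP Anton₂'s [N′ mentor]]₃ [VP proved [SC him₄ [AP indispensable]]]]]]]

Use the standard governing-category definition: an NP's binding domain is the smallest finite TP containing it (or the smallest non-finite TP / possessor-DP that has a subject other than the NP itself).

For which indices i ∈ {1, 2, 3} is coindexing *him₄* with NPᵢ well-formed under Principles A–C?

*him* is a pronoun, so Principle B applies: it must be free in its binding domain.
Binding domain of *him₄*: the embedded TP, whose subject is [Anton₂'s mentor]₃.
*Omar₁* c-commands the pronoun but from outside its binding domain, and is not c-commanded by it → coindexation permitted.
*Anton₂* and the pronoun do not c-command one another → neither Principle B nor Principle C is at stake; coindexation permitted.
*[Anton₂'s mentor]₃* c-commands the pronoun within its binding domain → coindexation would violate Principle B.

{1, 2}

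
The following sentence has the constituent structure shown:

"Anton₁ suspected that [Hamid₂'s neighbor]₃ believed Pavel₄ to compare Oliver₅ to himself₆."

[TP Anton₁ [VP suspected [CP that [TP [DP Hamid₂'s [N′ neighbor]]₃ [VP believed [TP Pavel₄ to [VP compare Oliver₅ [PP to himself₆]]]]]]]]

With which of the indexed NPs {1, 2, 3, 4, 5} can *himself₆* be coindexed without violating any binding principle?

{4, 5}

*himself* is an anaphor, so Principle A applies: it must be bound in its binding domain.
Binding domain of *himself₆*: the embedded TP, whose subject is Pavel₄.
*Anton₁* c-commands the anaphor but is outside its binding domain → cannot satisfy Principle A.
*Hamid₂* does not c-command the anaphor → cannot bind it.
*[Hamid₂'s neighbor]₃* c-commands the anaphor but is outside its binding domain → cannot satisfy Principle A.
*Pavel₄* c-commands the anaphor within its binding domain → licit binder.
*Oliver₅* c-commands the anaphor within its binding domain → licit binder.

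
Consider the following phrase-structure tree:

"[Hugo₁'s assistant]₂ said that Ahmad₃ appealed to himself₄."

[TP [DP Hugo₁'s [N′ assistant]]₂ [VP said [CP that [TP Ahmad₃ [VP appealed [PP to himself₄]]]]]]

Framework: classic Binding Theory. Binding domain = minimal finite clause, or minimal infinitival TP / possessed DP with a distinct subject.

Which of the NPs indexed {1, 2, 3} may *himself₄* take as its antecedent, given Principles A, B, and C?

{3}

*himself* is an anaphor, so Principle A applies: it must be bound in its binding domain.
Binding domain of *himself₄*: the embedded TP, whose subject is Ahmad₃.
*Hugo₁* does not c-command the anaphor → cannot bind it.
*[Hugo₁'s assistant]₂* c-commands the anaphor but is outside its binding domain → cannot satisfy Principle A.
*Ahmad₃* c-commands the anaphor within its binding domain → licit binder.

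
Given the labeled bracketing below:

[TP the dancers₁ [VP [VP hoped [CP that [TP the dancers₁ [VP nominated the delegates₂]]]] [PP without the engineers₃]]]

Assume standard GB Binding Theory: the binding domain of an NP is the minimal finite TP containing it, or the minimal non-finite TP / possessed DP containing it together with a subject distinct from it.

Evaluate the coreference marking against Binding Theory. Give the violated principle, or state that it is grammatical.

The two coindexed NPs are *the dancers₁* (the lower occurrence) and *the dancers₁* (the higher occurrence).
*the dancers₁* (the lower occurrence) is an R-expression. Principle C requires it to be free everywhere.
*the dancers₁* (the higher occurrence) c-commands it and carries the same index.
The R-expression is bound → Principle C violation.

Principle C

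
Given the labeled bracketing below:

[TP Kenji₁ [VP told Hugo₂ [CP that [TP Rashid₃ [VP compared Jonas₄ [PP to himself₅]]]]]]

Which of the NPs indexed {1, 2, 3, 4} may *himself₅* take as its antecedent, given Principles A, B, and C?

{3, 4}

*himself* is an anaphor, so Principle A applies: it must be bound in its binding domain.
Binding domain of *himself₅*: the embedded TP, whose subject is Rashid₃.
*Kenji₁* c-commands the anaphor but is outside its binding domain → cannot satisfy Principle A.
*Hugo₂* c-commands the anaphor but is outside its binding domain → cannot satisfy Principle A.
*Rashid₃* c-commands the anaphor within its binding domain → licit binder.
*Jonas₄* c-commands the anaphor within its binding domain → licit binder.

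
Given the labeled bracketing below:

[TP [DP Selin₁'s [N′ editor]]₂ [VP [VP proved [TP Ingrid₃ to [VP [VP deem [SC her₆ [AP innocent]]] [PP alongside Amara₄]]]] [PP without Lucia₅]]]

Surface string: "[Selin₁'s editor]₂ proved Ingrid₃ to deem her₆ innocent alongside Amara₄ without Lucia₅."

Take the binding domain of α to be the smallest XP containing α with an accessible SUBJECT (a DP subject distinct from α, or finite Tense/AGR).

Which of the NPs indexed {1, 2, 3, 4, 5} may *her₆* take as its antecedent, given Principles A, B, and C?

{1, 2, 4, 5}

*her* is a pronoun, so Principle B applies: it must be free in its binding domain.
Binding domain of *her₆*: the embedded TP, whose subject is Ingrid₃.
*Selin₁* and the pronoun do not c-command one another → neither Principle B nor Principle C is at stake; coindexation permitted.
*[Selin₁'s editor]₂* c-commands the pronoun but from outside its binding domain, and is not c-commanded by it → coindexation permitted.
*Ingrid₃* c-commands the pronoun within its binding domain → coindexation would violate Principle B.
*Amara₄* and the pronoun do not c-command one another → neither Principle B nor Principle C is at stake; coindexation permitted.
*Lucia₅* and the pronoun do not c-command one another → neither Principle B nor Principle C is at stake; coindexation permitted.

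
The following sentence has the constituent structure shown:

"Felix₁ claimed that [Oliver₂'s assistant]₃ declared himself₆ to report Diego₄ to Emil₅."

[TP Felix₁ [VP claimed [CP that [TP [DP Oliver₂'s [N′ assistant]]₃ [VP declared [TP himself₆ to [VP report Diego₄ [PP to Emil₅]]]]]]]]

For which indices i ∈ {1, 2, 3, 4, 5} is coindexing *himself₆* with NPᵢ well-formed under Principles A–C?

*himself* is an anaphor, so Principle A applies: it must be bound in its binding domain.
Binding domain of *himself₆*: the embedded TP, whose subject is [Oliver₂'s assistant]₃.
*Felix₁* c-commands the anaphor but is outside its binding domain → cannot satisfy Principle A.
*Oliver₂* does not c-command the anaphor → cannot bind it.
*[Oliver₂'s assistant]₃* c-commands the anaphor within its binding domain → licit binder.
*Diego₄* does not c-command the anaphor → cannot bind it.
*Emil₅* does not c-command the anaphor → cannot bind it.

{3}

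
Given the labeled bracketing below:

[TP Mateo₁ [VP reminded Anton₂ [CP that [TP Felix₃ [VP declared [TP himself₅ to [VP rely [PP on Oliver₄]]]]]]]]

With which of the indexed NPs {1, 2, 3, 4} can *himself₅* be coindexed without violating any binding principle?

*himself* is an anaphor, so Principle A applies: it must be bound in its binding domain.
Binding domain of *himself₅*: the embedded TP, whose subject is Felix₃.
*Mateo₁* c-commands the anaphor but is outside its binding domain → cannot satisfy Principle A.
*Anton₂* c-commands the anaphor but is outside its binding domain → cannot satisfy Principle A.
*Felix₃* c-commands the anaphor within its binding domain → licit binder.
*Oliver₄* does not c-command the anaphor → cannot bind it.

{3}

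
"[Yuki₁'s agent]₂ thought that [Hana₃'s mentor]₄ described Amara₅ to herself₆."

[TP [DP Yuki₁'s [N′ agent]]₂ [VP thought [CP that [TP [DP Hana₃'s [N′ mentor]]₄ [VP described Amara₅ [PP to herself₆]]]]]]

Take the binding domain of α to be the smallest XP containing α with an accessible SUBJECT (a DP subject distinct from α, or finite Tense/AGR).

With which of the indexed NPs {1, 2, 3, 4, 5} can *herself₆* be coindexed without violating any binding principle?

{4, 5}

*herself* is an anaphor, so Principle A applies: it must be bound in its binding domain.
Binding domain of *herself₆*: the embedded TP, whose subject is [Hana₃'s mentor]₄.
*Yuki₁* does not c-command the anaphor → cannot bind it.
*[Yuki₁'s agent]₂* c-commands the anaphor but is outside its binding domain → cannot satisfy Principle A.
*Hana₃* does not c-command the anaphor → cannot bind it.
*[Hana₃'s mentor]₄* c-commands the anaphor within its binding domain → licit binder.
*Amara₅* c-commands the anaphor within its binding domain → licit binder.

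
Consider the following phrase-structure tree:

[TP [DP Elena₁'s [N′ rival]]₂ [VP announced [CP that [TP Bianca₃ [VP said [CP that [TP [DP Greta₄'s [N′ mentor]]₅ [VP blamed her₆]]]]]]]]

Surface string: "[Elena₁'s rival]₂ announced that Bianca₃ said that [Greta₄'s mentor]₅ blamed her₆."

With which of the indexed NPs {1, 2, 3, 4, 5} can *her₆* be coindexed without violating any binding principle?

{1, 2, 3, 4}

*her* is a pronoun, so Principle B applies: it must be free in its binding domain.
Binding domain of *her₆*: the embedded TP, whose subject is [Greta₄'s mentor]₅.
*Elena₁* and the pronoun do not c-command one another → neither Principle B nor Principle C is at stake; coindexation permitted.
*[Elena₁'s rival]₂* c-commands the pronoun but from outside its binding domain, and is not c-commanded by it → coindexation permitted.
*Bianca₃* c-commands the pronoun but from outside its binding domain, and is not c-commanded by it → coindexation permitted.
*Greta₄* and the pronoun do not c-command one another → neither Principle B nor Principle C is at stake; coindexation permitted.
*[Greta₄'s mentor]₅* c-commands the pronoun within its binding domain → coindexation would violate Principle B.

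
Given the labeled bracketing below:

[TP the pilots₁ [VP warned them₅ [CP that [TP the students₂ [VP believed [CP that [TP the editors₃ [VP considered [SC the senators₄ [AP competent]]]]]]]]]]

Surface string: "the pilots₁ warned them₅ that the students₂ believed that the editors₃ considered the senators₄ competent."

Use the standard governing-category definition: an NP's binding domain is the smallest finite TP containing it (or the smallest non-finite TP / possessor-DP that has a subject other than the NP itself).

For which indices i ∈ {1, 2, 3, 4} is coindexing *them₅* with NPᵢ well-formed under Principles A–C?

none

*them* is a pronoun, so Principle B applies: it must be free in its binding domain.
Binding domain of *them₅*: the matrix TP, whose subject is the pilots₁.
*the pilots₁* c-commands the pronoun within its binding domain → coindexation would violate Principle B.
*the students₂*: the pronoun c-commands this R-expression → coindexation would violate Principle C on *the students₂*.
*the editors₃*: the pronoun c-commands this R-expression → coindexation would violate Principle C on *the editors₃*.
*the senators₄*: the pronoun c-commands this R-expression → coindexation would violate Principle C on *the senators₄*.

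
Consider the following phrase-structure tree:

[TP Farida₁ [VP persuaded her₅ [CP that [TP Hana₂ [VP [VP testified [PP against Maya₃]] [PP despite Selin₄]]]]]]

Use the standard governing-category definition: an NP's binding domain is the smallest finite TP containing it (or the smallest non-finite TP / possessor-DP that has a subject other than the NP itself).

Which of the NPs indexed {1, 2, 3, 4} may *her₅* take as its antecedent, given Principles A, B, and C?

none

*her* is a pronoun, so Principle B applies: it must be free in its binding domain.
Binding domain of *her₅*: the matrix TP, whose subject is Farida₁.
*Farida₁* c-commands the pronoun within its binding domain → coindexation would violate Principle B.
*Hana₂*: the pronoun c-commands this R-expression → coindexation would violate Principle C on *Hana₂*.
*Maya₃*: the pronoun c-commands this R-expression → coindexation would violate Principle C on *Maya₃*.
*Selin₄*: the pronoun c-commands this R-expression → coindexation would violate Principle C on *Selin₄*.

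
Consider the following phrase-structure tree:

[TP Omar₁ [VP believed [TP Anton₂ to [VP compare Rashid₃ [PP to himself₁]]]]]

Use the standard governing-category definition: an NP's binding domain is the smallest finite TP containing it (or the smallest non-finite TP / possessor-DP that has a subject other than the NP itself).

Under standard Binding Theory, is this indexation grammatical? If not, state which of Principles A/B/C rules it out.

Principle A

The two coindexed NPs are *Omar₁* and *himself₁*.
*himself₁* is an anaphor. Principle A requires it to be bound within its binding domain — the embedded TP, whose subject is Anton₂.
Within that domain it is c-commanded by *Anton₂*, *Rashid₃*, none of which share its index.
*Omar₁* does c-command the anaphor, but from outside its binding domain.
The anaphor is unbound in its domain → Principle A violation.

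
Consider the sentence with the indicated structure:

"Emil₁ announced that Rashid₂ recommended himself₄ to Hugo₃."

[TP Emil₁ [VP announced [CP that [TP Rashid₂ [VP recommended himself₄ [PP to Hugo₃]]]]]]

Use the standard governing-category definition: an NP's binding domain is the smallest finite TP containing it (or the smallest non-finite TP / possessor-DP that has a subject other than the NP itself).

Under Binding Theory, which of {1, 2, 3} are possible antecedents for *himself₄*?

{2}

*himself* is an anaphor, so Principle A applies: it must be bound in its binding domain.
Binding domain of *himself₄*: the embedded TP, whose subject is Rashid₂.
*Emil₁* c-commands the anaphor but is outside its binding domain → cannot satisfy Principle A.
*Rashid₂* c-commands the anaphor within its binding domain → licit binder.
*Hugo₃* does not c-command the anaphor → cannot bind it.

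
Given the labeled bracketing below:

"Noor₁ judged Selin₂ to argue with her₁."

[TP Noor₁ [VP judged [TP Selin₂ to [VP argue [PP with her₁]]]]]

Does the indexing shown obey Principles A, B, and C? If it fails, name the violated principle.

The two coindexed NPs are *Noor₁* and *her₁*.
*her₁* is a pronoun; its binding domain is the embedded TP, whose subject is Selin₂. Within that domain it is c-commanded only by *Selin₂*, which carries a different index — the pronoun is free locally, so Principle B holds.
*Noor₁* is an R-expression; *her₁* does not c-command it, and no other NP shares its index, so Principle C is satisfied.
All principles are respected.

grammatical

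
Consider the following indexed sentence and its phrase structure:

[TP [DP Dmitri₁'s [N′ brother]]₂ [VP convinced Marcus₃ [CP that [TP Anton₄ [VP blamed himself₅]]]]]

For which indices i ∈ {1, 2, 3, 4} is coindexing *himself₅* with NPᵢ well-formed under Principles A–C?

*himself* is an anaphor, so Principle A applies: it must be bound in its binding domain.
Binding domain of *himself₅*: the embedded TP, whose subject is Anton₄.
*Dmitri₁* does not c-command the anaphor → cannot bind it.
*[Dmitri₁'s brother]₂* c-commands the anaphor but is outside its binding domain → cannot satisfy Principle A.
*Marcus₃* c-commands the anaphor but is outside its binding domain → cannot satisfy Principle A.
*Anton₄* c-commands the anaphor within its binding domain → licit binder.

{4}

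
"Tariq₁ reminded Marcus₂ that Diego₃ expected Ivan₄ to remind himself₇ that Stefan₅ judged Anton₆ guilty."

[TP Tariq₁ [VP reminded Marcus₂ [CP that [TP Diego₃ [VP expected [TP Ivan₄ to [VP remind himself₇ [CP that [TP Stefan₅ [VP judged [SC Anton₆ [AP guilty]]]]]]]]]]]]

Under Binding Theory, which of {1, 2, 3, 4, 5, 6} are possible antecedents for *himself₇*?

*himself* is an anaphor, so Principle A applies: it must be bound in its binding domain.
Binding domain of *himself₇*: the embedded TP, whose subject is Ivan₄.
*Tariq₁* c-commands the anaphor but is outside its binding domain → cannot satisfy Principle A.
*Marcus₂* c-commands the anaphor but is outside its binding domain → cannot satisfy Principle A.
*Diego₃* c-commands the anaphor but is outside its binding domain → cannot satisfy Principle A.
*Ivan₄* c-commands the anaphor within its binding domain → licit binder.
*Stefan₅* does not c-command the anaphor → cannot bind it.
*Anton₆* does not c-command the anaphor → cannot bind it.

{4}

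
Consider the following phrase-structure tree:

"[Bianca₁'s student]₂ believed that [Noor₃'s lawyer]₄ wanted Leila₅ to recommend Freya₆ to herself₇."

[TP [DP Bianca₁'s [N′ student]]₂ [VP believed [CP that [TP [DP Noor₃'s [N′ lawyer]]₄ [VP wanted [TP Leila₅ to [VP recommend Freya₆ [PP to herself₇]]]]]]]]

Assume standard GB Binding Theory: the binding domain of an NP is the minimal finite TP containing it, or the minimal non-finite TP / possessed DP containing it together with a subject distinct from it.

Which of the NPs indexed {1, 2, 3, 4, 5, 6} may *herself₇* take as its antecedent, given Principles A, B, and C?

*herself* is an anaphor, so Principle A applies: it must be bound in its binding domain.
Binding domain of *herself₇*: the embedded TP, whose subject is Leila₅.
*Bianca₁* does not c-command the anaphor → cannot bind it.
*[Bianca₁'s student]₂* c-commands the anaphor but is outside its binding domain → cannot satisfy Principle A.
*Noor₃* does not c-command the anaphor → cannot bind it.
*[Noor₃'s lawyer]₄* c-commands the anaphor but is outside its binding domain → cannot satisfy Principle A.
*Leila₅* c-commands the anaphor within its binding domain → licit binder.
*Freya₆* c-commands the anaphor within its binding domain → licit binder.

{5, 6}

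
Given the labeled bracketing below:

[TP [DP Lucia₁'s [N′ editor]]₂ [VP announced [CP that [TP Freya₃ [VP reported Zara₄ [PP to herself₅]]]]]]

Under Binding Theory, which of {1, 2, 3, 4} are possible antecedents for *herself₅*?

{3, 4}

*herself* is an anaphor, so Principle A applies: it must be bound in its binding domain.
Binding domain of *herself₅*: the embedded TP, whose subject is Freya₃.
*Lucia₁* does not c-command the anaphor → cannot bind it.
*[Lucia₁'s editor]₂* c-commands the anaphor but is outside its binding domain → cannot satisfy Principle A.
*Freya₃* c-commands the anaphor within its binding domain → licit binder.
*Zara₄* c-commands the anaphor within its binding domain → licit binder.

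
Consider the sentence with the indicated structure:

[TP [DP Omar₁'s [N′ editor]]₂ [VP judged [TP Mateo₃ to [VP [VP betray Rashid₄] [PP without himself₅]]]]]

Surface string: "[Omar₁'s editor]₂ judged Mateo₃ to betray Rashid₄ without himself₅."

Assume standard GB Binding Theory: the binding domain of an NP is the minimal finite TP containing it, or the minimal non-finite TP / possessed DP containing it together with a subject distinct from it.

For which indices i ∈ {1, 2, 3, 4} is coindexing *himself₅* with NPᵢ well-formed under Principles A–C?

*himself* is an anaphor, so Principle A applies: it must be bound in its binding domain.
Binding domain of *himself₅*: the embedded TP, whose subject is Mateo₃.
*Omar₁* does not c-command the anaphor → cannot bind it.
*[Omar₁'s editor]₂* c-commands the anaphor but is outside its binding domain → cannot satisfy Principle A.
*Mateo₃* c-commands the anaphor within its binding domain → licit binder.
*Rashid₄* does not c-command the anaphor → cannot bind it.

{3}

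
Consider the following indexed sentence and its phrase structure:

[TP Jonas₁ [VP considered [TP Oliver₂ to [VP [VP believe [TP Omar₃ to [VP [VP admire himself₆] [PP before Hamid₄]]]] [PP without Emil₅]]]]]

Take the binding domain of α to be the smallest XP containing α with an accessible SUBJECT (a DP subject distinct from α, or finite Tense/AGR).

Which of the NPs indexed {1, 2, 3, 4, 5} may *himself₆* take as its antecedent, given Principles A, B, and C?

{3}

*himself* is an anaphor, so Principle A applies: it must be bound in its binding domain.
Binding domain of *himself₆*: the embedded TP, whose subject is Omar₃.
*Jonas₁* c-commands the anaphor but is outside its binding domain → cannot satisfy Principle A.
*Oliver₂* c-commands the anaphor but is outside its binding domain → cannot satisfy Principle A.
*Omar₃* c-commands the anaphor within its binding domain → licit binder.
*Hamid₄* does not c-command the anaphor → cannot bind it.
*Emil₅* does not c-command the anaphor → cannot bind it.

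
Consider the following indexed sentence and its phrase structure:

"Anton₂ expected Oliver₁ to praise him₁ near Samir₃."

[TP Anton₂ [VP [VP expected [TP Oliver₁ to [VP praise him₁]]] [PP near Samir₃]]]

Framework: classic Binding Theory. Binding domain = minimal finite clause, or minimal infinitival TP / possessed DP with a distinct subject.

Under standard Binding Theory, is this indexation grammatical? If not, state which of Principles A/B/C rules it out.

Principle B

The two coindexed NPs are *Oliver₁* and *him₁*.
*him₁* is a pronoun. Its binding domain is the embedded TP, whose subject is Oliver₁.
*Oliver₁* c-commands it within that domain and carries the same index.
The pronoun is locally bound → Principle B violation.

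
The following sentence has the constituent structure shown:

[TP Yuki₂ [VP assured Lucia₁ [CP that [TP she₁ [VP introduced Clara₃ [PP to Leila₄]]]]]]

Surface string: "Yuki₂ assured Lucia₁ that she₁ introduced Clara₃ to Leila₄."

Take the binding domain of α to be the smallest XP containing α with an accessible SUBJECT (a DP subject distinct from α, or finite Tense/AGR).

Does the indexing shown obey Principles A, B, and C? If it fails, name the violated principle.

The two coindexed NPs are *Lucia₁* and *she₁*.
*she₁* is a pronoun; nothing c-commands it within its binding domain (the embedded TP.), so Principle B holds trivially.
*Lucia₁* is an R-expression; *she₁* does not c-command it, and no other NP shares its index, so Principle C is satisfied.
All principles are respected.

grammatical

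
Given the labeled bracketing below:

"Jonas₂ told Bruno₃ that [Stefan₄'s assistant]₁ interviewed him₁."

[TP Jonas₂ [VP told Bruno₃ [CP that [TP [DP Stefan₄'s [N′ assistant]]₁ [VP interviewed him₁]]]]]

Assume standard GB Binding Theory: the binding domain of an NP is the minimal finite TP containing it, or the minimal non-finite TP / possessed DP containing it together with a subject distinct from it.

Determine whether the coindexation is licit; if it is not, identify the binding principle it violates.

The two coindexed NPs are *[Stefan₄'s assistant]₁* and *him₁*.
*him₁* is a pronoun. Its binding domain is the embedded TP, whose subject is [Stefan₄'s assistant]₁.
*[Stefan₄'s assistant]₁* c-commands it within that domain and carries the same index.
The pronoun is locally bound → Principle B violation.

Principle B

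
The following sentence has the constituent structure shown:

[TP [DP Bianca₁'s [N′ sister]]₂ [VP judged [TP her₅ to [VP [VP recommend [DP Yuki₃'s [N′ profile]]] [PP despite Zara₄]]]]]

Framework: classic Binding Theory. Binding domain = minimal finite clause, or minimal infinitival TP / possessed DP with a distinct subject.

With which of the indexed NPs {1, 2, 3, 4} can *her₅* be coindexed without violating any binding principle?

*her* is a pronoun, so Principle B applies: it must be free in its binding domain.
Binding domain of *her₅*: the matrix TP, whose subject is [Bianca₁'s sister]₂.
*Bianca₁* and the pronoun do not c-command one another → neither Principle B nor Principle C is at stake; coindexation permitted.
*[Bianca₁'s sister]₂* c-commands the pronoun within its binding domain → coindexation would violate Principle B.
*Yuki₃*: the pronoun c-commands this R-expression → coindexation would violate Principle C on *Yuki₃*.
*Zara₄*: the pronoun c-commands this R-expression → coindexation would violate Principle C on *Zara₄*.

{1}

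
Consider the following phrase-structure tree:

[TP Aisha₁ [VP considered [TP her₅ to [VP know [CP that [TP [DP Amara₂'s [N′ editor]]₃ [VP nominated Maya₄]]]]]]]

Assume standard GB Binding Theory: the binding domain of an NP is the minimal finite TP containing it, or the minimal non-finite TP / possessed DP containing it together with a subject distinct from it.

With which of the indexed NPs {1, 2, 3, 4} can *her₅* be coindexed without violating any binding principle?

*her* is a pronoun, so Principle B applies: it must be free in its binding domain.
Binding domain of *her₅*: the matrix TP, whose subject is Aisha₁.
*Aisha₁* c-commands the pronoun within its binding domain → coindexation would violate Principle B.
*Amara₂*: the pronoun c-commands this R-expression → coindexation would violate Principle C on *Amara₂*.
*[Amara₂'s editor]₃*: the pronoun c-commands this R-expression → coindexation would violate Principle C on *[Amara₂'s editor]₃*.
*Maya₄*: the pronoun c-commands this R-expression → coindexation would violate Principle C on *Maya₄*.

none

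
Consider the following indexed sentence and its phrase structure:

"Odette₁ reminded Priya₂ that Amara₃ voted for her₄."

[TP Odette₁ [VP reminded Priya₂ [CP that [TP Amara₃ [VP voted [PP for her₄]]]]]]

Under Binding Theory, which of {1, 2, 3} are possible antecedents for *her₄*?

{1, 2}

*her* is a pronoun, so Principle B applies: it must be free in its binding domain.
Binding domain of *her₄*: the embedded TP, whose subject is Amara₃.
*Odette₁* c-commands the pronoun but from outside its binding domain, and is not c-commanded by it → coindexation permitted.
*Priya₂* c-commands the pronoun but from outside its binding domain, and is not c-commanded by it → coindexation permitted.
*Amara₃* c-commands the pronoun within its binding domain → coindexation would violate Principle B.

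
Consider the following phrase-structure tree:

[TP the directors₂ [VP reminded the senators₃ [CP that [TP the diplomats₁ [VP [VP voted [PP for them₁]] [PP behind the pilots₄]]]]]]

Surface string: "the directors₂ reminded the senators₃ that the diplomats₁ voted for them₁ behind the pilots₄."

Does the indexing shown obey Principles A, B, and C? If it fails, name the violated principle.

Principle B

The two coindexed NPs are *the diplomats₁* and *them₁*.
*them₁* is a pronoun. Its binding domain is the embedded TP, whose subject is the diplomats₁.
*the diplomats₁* c-commands it within that domain and carries the same index.
The pronoun is locally bound → Principle B violation.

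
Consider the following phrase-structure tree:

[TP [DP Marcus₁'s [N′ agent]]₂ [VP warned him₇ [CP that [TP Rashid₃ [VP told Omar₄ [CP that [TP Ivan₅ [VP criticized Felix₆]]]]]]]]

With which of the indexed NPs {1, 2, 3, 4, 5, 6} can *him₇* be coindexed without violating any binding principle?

{1}

*him* is a pronoun, so Principle B applies: it must be free in its binding domain.
Binding domain of *him₇*: the matrix TP, whose subject is [Marcus₁'s agent]₂.
*Marcus₁* and the pronoun do not c-command one another → neither Principle B nor Principle C is at stake; coindexation permitted.
*[Marcus₁'s agent]₂* c-commands the pronoun within its binding domain → coindexation would violate Principle B.
*Rashid₃*: the pronoun c-commands this R-expression → coindexation would violate Principle C on *Rashid₃*.
*Omar₄*: the pronoun c-commands this R-expression → coindexation would violate Principle C on *Omar₄*.
*Ivan₅*: the pronoun c-commands this R-expression → coindexation would violate Principle C on *Ivan₅*.
*Felix₆*: the pronoun c-commands this R-expression → coindexation would violate Principle C on *Felix₆*.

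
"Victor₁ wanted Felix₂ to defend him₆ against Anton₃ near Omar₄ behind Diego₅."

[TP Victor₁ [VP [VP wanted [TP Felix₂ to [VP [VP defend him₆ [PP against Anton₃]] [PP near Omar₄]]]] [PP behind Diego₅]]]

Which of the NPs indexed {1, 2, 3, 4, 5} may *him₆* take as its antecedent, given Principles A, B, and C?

*him* is a pronoun, so Principle B applies: it must be free in its binding domain.
Binding domain of *him₆*: the embedded TP, whose subject is Felix₂.
*Victor₁* c-commands the pronoun but from outside its binding domain, and is not c-commanded by it → coindexation permitted.
*Felix₂* c-commands the pronoun within its binding domain → coindexation would violate Principle B.
*Anton₃*: the pronoun c-commands this R-expression → coindexation would violate Principle C on *Anton₃*.
*Omar₄* and the pronoun do not c-command one another → neither Principle B nor Principle C is at stake; coindexation permitted.
*Diego₅* and the pronoun do not c-command one another → neither Principle B nor Principle C is at stake; coindexation permitted.

{1, 4, 5}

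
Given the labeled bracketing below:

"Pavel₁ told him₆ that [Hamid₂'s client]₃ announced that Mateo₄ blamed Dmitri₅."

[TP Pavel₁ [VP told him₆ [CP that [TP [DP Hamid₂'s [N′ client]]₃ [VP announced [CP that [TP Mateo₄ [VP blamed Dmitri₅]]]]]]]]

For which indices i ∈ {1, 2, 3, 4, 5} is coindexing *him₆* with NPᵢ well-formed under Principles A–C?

none

*him* is a pronoun, so Principle B applies: it must be free in its binding domain.
Binding domain of *him₆*: the matrix TP, whose subject is Pavel₁.
*Pavel₁* c-commands the pronoun within its binding domain → coindexation would violate Principle B.
*Hamid₂*: the pronoun c-commands this R-expression → coindexation would violate Principle C on *Hamid₂*.
*[Hamid₂'s client]₃*: the pronoun c-commands this R-expression → coindexation would violate Principle C on *[Hamid₂'s client]₃*.
*Mateo₄*: the pronoun c-commands this R-expression → coindexation would violate Principle C on *Mateo₄*.
*Dmitri₅*: the pronoun c-commands this R-expression → coindexation would violate Principle C on *Dmitri₅*.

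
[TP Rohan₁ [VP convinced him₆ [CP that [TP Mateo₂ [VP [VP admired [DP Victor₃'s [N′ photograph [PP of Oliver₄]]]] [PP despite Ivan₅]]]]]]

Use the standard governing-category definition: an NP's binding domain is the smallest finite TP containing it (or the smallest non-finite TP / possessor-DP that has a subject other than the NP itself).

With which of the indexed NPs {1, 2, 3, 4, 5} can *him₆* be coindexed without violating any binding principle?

none

*him* is a pronoun, so Principle B applies: it must be free in its binding domain.
Binding domain of *him₆*: the matrix TP, whose subject is Rohan₁.
*Rohan₁* c-commands the pronoun within its binding domain → coindexation would violate Principle B.
*Mateo₂*: the pronoun c-commands this R-expression → coindexation would violate Principle C on *Mateo₂*.
*Victor₃*: the pronoun c-commands this R-expression → coindexation would violate Principle C on *Victor₃*.
*Oliver₄*: the pronoun c-commands this R-expression → coindexation would violate Principle C on *Oliver₄*.
*Ivan₅*: the pronoun c-commands this R-expression → coindexation would violate Principle C on *Ivan₅*.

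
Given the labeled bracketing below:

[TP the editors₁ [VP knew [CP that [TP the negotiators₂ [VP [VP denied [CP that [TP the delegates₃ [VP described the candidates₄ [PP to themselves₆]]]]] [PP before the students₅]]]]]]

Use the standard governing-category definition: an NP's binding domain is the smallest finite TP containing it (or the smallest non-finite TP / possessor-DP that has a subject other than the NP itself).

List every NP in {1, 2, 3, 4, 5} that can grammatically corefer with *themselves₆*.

{3, 4}

*themselves* is an anaphor, so Principle A applies: it must be bound in its binding domain.
Binding domain of *themselves₆*: the embedded TP, whose subject is the delegates₃.
*the editors₁* c-commands the anaphor but is outside its binding domain → cannot satisfy Principle A.
*the negotiators₂* c-commands the anaphor but is outside its binding domain → cannot satisfy Principle A.
*the delegates₃* c-commands the anaphor within its binding domain → licit binder.
*the candidates₄* c-commands the anaphor within its binding domain → licit binder.
*the students₅* does not c-command the anaphor → cannot bind it.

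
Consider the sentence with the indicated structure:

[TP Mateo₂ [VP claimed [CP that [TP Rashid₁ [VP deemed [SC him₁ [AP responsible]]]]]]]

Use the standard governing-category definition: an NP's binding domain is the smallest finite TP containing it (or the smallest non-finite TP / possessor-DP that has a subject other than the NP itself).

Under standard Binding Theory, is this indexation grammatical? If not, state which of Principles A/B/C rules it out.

The two coindexed NPs are *Rashid₁* and *him₁*.
*him₁* is a pronoun. Its binding domain is the embedded TP, whose subject is Rashid₁.
*Rashid₁* c-commands it within that domain and carries the same index.
The pronoun is locally bound → Principle B violation.

Principle B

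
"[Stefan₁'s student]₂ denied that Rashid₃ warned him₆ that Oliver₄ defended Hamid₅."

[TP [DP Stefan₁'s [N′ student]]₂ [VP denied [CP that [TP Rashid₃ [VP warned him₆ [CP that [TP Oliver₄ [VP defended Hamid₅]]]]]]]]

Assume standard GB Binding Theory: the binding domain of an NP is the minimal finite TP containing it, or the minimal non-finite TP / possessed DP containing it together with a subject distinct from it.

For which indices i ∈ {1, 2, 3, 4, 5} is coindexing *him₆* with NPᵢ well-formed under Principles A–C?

*him* is a pronoun, so Principle B applies: it must be free in its binding domain.
Binding domain of *him₆*: the embedded TP, whose subject is Rashid₃.
*Stefan₁* and the pronoun do not c-command one another → neither Principle B nor Principle C is at stake; coindexation permitted.
*[Stefan₁'s student]₂* c-commands the pronoun but from outside its binding domain, and is not c-commanded by it → coindexation permitted.
*Rashid₃* c-commands the pronoun within its binding domain → coindexation would violate Principle B.
*Oliver₄*: the pronoun c-commands this R-expression → coindexation would violate Principle C on *Oliver₄*.
*Hamid₅*: the pronoun c-commands this R-expression → coindexation would violate Principle C on *Hamid₅*.

{1, 2}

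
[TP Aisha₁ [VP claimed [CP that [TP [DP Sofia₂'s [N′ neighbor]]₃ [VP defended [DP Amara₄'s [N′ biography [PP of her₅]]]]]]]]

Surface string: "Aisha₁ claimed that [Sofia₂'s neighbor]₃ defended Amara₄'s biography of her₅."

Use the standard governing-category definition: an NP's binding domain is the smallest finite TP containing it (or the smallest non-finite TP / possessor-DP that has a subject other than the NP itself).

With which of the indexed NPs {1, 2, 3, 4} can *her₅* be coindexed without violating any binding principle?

*her* is a pronoun, so Principle B applies: it must be free in its binding domain.
Binding domain of *her₅*: the possessed DP, whose subject is Amara₄.
*Aisha₁* c-commands the pronoun but from outside its binding domain, and is not c-commanded by it → coindexation permitted.
*Sofia₂* and the pronoun do not c-command one another → neither Principle B nor Principle C is at stake; coindexation permitted.
*[Sofia₂'s neighbor]₃* c-commands the pronoun but from outside its binding domain, and is not c-commanded by it → coindexation permitted.
*Amara₄* c-commands the pronoun within its binding domain → coindexation would violate Principle B.

{1, 2, 3}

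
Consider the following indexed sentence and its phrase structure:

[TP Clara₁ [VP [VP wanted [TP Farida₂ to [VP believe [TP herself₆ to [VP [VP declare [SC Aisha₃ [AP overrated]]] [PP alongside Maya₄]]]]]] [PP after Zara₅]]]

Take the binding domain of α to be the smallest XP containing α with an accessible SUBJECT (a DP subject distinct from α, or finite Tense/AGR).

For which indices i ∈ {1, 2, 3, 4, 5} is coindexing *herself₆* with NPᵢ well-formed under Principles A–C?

*herself* is an anaphor, so Principle A applies: it must be bound in its binding domain.
Binding domain of *herself₆*: the embedded TP, whose subject is Farida₂.
*Clara₁* c-commands the anaphor but is outside its binding domain → cannot satisfy Principle A.
*Farida₂* c-commands the anaphor within its binding domain → licit binder.
*Aisha₃* does not c-command the anaphor → cannot bind it.
*Maya₄* does not c-command the anaphor → cannot bind it.
*Zara₅* does not c-command the anaphor → cannot bind it.

{2}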